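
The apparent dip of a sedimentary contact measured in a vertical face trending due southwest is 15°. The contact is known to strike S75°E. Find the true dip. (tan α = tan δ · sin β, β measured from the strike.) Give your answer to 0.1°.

17.2°

β = acute angle between strike S75°E and section due southwest = 60°.
tan δ = tan α / sin β = tan 15° / sin 60° = 0.2679 / 0.8660 = 0.3094
δ = arctan(0.3094) = 17.19°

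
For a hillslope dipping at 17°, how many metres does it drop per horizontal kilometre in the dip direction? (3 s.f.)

306 m

drop per km = 1000 × tan 17° = 1000 × 0.3057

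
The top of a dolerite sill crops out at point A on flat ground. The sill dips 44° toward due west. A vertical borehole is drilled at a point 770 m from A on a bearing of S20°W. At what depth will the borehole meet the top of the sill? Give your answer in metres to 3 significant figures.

The hole lies 70° from the dip direction, so the down-dip offset is 770 × cos 70° = 263.36 m.
Depth = down-dip offset × tan(dip) = 263.36 × tan 44° = 263.36 × 0.9657
Depth = 254.32 m

254 m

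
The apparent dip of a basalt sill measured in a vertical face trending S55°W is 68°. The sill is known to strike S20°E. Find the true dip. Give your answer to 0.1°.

68.7°

β = acute angle between strike S20°E and section S55°W = 75°.
tan(true dip) = tan 68° / sin 75° = 2.5624
true dip = arctan 2.5624 = 68.68°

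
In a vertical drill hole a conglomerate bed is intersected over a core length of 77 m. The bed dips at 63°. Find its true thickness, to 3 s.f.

35.0 m

True thickness t = h · cos(dip) = 77 × cos 63°
t = 77 × 0.4540 = 34.957 m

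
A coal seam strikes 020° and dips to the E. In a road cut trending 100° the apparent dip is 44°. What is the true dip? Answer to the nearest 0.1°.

44.4°

β = acute angle between strike 020° and section 100° = 80°.
tan(true dip) = tan 44° / sin 80° = 0.9806
δ = arctan(0.9806) = 44.44°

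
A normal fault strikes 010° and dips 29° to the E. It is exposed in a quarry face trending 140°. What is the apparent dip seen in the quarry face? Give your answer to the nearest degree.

23°

The section lies 50° from the strike.
tan α = tan 29° × sin 50° = 0.5543 × 0.7660 = 0.4246
α = arctan(0.4246) = 23.01°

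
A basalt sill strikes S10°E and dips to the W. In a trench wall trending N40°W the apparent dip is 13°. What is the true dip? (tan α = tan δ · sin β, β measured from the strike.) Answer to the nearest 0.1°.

The section is 30° from the strike.
tan δ = tan α / sin β = tan 13° / sin 30° = 0.2309 / 0.5000 = 0.4617
δ = arctan(0.4617) = 24.78°

24.8°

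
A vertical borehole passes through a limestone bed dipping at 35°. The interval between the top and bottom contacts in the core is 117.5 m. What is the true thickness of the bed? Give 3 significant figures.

True thickness t = h · cos(dip) = 117.5 × cos 35°
t = 117.5 × 0.8192 = 96.250 m

96.3 m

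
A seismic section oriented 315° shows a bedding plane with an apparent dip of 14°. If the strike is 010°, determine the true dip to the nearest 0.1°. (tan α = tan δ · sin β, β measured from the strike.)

16.9°

The section is 55° from the strike.
tan δ = tan α / sin β = tan 14° / sin 55° = 0.2493 / 0.8192 = 0.3044
true dip = arctan 0.3044 = 16.93°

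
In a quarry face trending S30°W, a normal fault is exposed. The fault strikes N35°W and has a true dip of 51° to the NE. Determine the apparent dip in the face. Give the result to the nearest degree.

48°

The strike is N35°W and the section trends S30°W; the acute angle between them is β = 65°.
tan(apparent dip) = tan 51° · sin 65° = 1.1192
apparent dip = arctan 1.1192 = 48.22°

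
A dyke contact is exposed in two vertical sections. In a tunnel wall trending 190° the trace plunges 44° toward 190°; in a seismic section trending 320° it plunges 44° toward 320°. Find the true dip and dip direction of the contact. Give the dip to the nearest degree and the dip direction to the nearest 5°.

true dip 66°, dip direction 255°

Each apparent-dip line lies in the plane. As unit vectors (x east, y north, z up), v₁ plunges 44°→190° and v₂ plunges 44°→320°.
n = v₁ × v₂ = (-0.875, -0.234, 0.396) (taken with n_z > 0).
True dip = arccos(n_z / |n|) = arccos(0.4009) = 66.4°.
The horizontal component of n points toward azimuth atan2(n_x, n_y) = 255°, the dip direction.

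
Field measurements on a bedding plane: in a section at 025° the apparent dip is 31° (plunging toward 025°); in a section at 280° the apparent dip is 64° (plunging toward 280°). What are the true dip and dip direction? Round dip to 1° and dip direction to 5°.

true dip 67°, dip direction 310°

The two traces are lines in the plane: v₁ = (sin 25°·cos 31°, cos 25°·cos 31°, −sin 31°), v₂ = (sin 280°·cos 64°, cos 280°·cos 64°, −sin 64°).
n = v₁ × v₂ = (-0.659, 0.548, 0.363) (taken with n_z > 0).
Dip δ = arctan(|n_h|/n_z) = arctan(0.857/0.363) = 67.0°.
The horizontal component of n points toward azimuth atan2(n_x, n_y) = 310°, the dip direction.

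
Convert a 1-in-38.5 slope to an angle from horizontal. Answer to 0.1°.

1.5°

tan θ = 1/38.5 = 0.0260
θ = arctan(0.0260) = 1.49°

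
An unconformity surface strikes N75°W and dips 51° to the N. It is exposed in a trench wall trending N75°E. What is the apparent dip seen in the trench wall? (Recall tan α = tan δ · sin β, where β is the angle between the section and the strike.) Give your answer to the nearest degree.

The strike is N75°W and the section trends N75°E; the acute angle between them is β = 30°.
tan α = tan 51° × sin 30° = 1.2349 × 0.5000 = 0.6174
α = arctan(0.6174) = 31.69°

32°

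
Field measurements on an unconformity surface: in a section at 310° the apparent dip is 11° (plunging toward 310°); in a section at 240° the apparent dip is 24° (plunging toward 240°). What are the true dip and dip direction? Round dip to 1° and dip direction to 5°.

true dip 24°, dip direction 245°

The two traces are lines in the plane: v₁ = (sin 310°·cos 11°, cos 310°·cos 11°, −sin 11°), v₂ = (sin 240°·cos 24°, cos 240°·cos 24°, −sin 24°).
The plane normal is n = v₁ × v₂ ∝ (-0.344, -0.155, 0.843).
Dip δ = arctan(|n_h|/n_z) = arctan(0.377/0.843) = 24.1°.
Dip direction = atan2(-0.344, -0.155) = 246° (azimuth of n's horizontal projection).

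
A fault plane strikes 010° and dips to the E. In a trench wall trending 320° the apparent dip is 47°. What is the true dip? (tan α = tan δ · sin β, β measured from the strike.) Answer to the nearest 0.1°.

54.5°

The section is 50° from the strike.
tan(true dip) = tan 47° / sin 50° = 1.3999
δ = arctan(1.3999) = 54.46°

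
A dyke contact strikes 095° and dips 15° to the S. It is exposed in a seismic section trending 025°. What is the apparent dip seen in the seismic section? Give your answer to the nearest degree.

The section lies 70° from the strike.
tan α = tan 15° × sin 70° = 0.2679 × 0.9397 = 0.2518
α = arctan(0.2518) = 14.13°

14°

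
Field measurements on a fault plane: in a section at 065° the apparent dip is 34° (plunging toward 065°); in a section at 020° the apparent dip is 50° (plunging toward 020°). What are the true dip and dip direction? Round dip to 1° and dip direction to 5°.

true dip 51°, dip direction 010°

Each apparent-dip line lies in the plane. As unit vectors (x east, y north, z up), v₁ plunges 34°→065° and v₂ plunges 50°→020°.
n = v₁ × v₂ = (0.069, 0.453, 0.377) (taken with n_z > 0).
Dip δ = arctan(|n_h|/n_z) = arctan(0.458/0.377) = 50.6°.
Dip direction = azimuth of (n_x, n_y) = atan2(0.069, 0.453) = 9°.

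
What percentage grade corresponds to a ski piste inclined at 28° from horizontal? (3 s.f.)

53.2%

grade % = 100 × tan 28° = 100 × 0.5317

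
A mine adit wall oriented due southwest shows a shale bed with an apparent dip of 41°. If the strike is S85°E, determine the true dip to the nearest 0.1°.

β = acute angle between strike S85°E and section due southwest = 50°.
tan(true dip) = tan 41° / sin 50° = 1.1348
true dip = arctan 1.1348 = 48.61°

48.6°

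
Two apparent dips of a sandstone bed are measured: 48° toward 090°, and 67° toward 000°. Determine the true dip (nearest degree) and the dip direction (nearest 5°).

The two traces are lines in the plane: v₁ = (sin 90°·cos 48°, cos 90°·cos 48°, −sin 48°), v₂ = (sin 0°·cos 67°, cos 0°·cos 67°, −sin 67°).
Cross product v₁ × v₂ gives the pole to the plane: n ∝ (0.290, 0.616, 0.261).
tan δ = √(n_x²+n_y²)/n_z = 0.681/0.261, so δ = 69.0°.
Dip direction = azimuth of (n_x, n_y) = atan2(0.290, 0.616) = 25°.

true dip 69°, dip direction 025°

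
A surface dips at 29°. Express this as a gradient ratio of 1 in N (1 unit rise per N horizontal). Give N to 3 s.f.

1 : N means tan θ = 1/N, so N = 1/tan 29° = 1/0.5543

1 in 1.80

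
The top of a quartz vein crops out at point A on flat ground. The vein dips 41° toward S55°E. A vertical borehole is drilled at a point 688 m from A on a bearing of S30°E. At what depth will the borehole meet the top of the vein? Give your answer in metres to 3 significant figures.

542 m

The hole lies 25° from the dip direction, so the down-dip offset is 688 × cos 25° = 623.54 m.
Depth = down-dip offset × tan(dip) = 623.54 × tan 41° = 623.54 × 0.8693
Depth = 542.03 m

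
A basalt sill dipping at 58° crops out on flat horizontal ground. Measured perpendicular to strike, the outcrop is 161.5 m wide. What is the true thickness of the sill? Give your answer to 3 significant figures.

True thickness t = w · sin(dip) = 161.5 × sin 58°
t = 161.5 × 0.8480 = 136.960 m

137 m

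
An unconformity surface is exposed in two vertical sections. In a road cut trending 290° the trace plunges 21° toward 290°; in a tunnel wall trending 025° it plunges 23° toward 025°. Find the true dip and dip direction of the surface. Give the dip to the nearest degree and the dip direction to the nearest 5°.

Each apparent-dip line lies in the plane. As unit vectors (x east, y north, z up), v₁ plunges 21°→290° and v₂ plunges 23°→025°.
n = v₁ × v₂ = (-0.174, 0.482, 0.856) (taken with n_z > 0).
Dip δ = arctan(|n_h|/n_z) = arctan(0.513/0.856) = 30.9°.
The horizontal component of n points toward azimuth atan2(n_x, n_y) = 340°, the dip direction.

true dip 31°, dip direction 340°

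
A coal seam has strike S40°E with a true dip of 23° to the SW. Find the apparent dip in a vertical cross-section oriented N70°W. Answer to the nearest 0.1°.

12.0°

The section lies 30° from the strike.
tan(apparent dip) = tan 23° · sin 30° = 0.2122
apparent dip = arctan 0.2122 = 11.98°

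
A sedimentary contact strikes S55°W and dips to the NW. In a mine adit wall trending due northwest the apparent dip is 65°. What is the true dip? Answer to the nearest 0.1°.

The section is 80° from the strike.
tan(true dip) = tan 65° / sin 80° = 2.1776
δ = arctan(2.1776) = 65.33°

65.3°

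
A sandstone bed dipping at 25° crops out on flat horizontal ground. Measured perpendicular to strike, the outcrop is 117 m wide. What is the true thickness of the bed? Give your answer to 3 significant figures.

True thickness t = w · sin(dip) = 117 × sin 25°
t = 117 × 0.4226 = 49.446 m

49.4 m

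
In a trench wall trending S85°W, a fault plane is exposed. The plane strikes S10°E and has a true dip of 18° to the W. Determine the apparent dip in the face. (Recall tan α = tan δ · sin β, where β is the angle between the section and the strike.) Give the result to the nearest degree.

Angle between strike (S10°E) and section (S85°W): β = 85°.
tan(apparent dip) = tan 18° · sin 85° = 0.3237
apparent dip = arctan 0.3237 = 17.94°

18°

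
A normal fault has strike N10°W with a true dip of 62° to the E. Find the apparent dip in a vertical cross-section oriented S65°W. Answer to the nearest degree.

61°

The strike is N10°W and the section trends S65°W; the acute angle between them is β = 75°.
tan(apparent dip) = tan 62° · sin 75° = 1.8166
apparent dip = arctan 1.8166 = 61.17°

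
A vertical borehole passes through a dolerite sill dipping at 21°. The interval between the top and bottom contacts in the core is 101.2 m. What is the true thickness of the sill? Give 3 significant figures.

True thickness t = h · cos(dip) = 101.2 × cos 21°
t = 101.2 × 0.9336 = 94.478 m

94.5 m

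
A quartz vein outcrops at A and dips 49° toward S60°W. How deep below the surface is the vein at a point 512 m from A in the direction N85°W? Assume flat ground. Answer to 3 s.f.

The hole lies 35° from the dip direction, so the down-dip offset is 512 × cos 35° = 419.41 m.
Depth = down-dip offset × tan(dip) = 419.41 × tan 49° = 419.41 × 1.1504
Depth = 482.47 m

482 m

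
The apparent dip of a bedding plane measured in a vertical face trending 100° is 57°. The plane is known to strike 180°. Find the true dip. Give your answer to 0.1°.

57.4°

The section is 80° from the strike.
tan(true dip) = tan 57° / sin 80° = 1.5636
true dip = arctan 1.5636 = 57.40°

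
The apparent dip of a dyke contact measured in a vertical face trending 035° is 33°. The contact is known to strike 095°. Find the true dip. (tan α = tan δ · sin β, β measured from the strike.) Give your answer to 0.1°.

36.9°

β = acute angle between strike 095° and section 035° = 60°.
tan δ = tan α / sin β = tan 33° / sin 60° = 0.6494 / 0.8660 = 0.7499
true dip = arctan 0.7499 = 36.87°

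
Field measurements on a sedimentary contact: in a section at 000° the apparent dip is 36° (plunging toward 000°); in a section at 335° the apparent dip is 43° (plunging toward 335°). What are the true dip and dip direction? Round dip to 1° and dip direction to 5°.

true dip 44°, dip direction 320°

Each apparent-dip line lies in the plane. As unit vectors (x east, y north, z up), v₁ plunges 36°→000° and v₂ plunges 43°→335°.
The plane normal is n = v₁ × v₂ ∝ (-0.162, 0.182, 0.250).
tan δ = √(n_x²+n_y²)/n_z = 0.244/0.250, so δ = 44.2°.
Dip direction = azimuth of (n_x, n_y) = atan2(-0.162, 0.182) = 318°.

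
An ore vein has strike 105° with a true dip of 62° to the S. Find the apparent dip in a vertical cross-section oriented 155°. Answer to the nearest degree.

Angle between strike (105°) and section (155°): β = 50°.
tan(apparent dip) = tan 62° · sin 50° = 1.4407
apparent dip = arctan 1.4407 = 55.24°

55°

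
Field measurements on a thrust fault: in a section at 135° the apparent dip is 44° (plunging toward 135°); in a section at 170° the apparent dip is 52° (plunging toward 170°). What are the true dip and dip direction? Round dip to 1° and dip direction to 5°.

true dip 52°, dip direction 175°

The two traces are lines in the plane: v₁ = (sin 135°·cos 44°, cos 135°·cos 44°, −sin 44°), v₂ = (sin 170°·cos 52°, cos 170°·cos 52°, −sin 52°).
Cross product v₁ × v₂ gives the pole to the plane: n ∝ (0.020, -0.327, 0.254).
Dip δ = arctan(|n_h|/n_z) = arctan(0.327/0.254) = 52.2°.
The horizontal component of n points toward azimuth atan2(n_x, n_y) = 176°, the dip direction.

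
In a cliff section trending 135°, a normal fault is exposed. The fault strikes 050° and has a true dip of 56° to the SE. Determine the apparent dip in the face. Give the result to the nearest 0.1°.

55.9°

The strike is 050° and the section trends 135°; the acute angle between them is β = 85°.
tan(apparent dip) = tan 56° · sin 85° = 1.4769
α = arctan(1.4769) = 55.90°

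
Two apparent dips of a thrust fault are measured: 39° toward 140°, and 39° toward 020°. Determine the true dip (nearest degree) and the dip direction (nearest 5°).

true dip 58°, dip direction 080°

The two traces are lines in the plane: v₁ = (sin 140°·cos 39°, cos 140°·cos 39°, −sin 39°), v₂ = (sin 20°·cos 39°, cos 20°·cos 39°, −sin 39°).
The plane normal is n = v₁ × v₂ ∝ (0.834, 0.147, 0.523).
True dip = arccos(n_z / |n|) = arccos(0.5254) = 58.3°.
Dip direction = azimuth of (n_x, n_y) = atan2(0.834, 0.147) = 80°.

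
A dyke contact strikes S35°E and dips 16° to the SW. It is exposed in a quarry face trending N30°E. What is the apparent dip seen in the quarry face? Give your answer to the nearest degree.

15°

The section lies 65° from the strike.
tan(apparent dip) = tan 16° · sin 65° = 0.2599
apparent dip = arctan 0.2599 = 14.57°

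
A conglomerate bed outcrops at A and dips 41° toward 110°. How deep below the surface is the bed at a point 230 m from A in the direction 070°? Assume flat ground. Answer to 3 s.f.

The hole lies 40° from the dip direction, so the down-dip offset is 230 × cos 40° = 176.19 m.
Depth = down-dip offset × tan(dip) = 176.19 × tan 41° = 176.19 × 0.8693
Depth = 153.16 m

153 m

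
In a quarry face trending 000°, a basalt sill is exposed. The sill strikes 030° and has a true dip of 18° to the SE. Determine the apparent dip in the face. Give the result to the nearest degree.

9°

The section lies 30° from the strike.
tan(apparent dip) = tan 18° · sin 30° = 0.1625
α = arctan(0.1625) = 9.23°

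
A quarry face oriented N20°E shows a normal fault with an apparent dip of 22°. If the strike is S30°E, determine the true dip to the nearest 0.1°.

27.8°

The section is 50° from the strike.
tan(true dip) = tan 22° / sin 50° = 0.5274
δ = arctan(0.5274) = 27.81°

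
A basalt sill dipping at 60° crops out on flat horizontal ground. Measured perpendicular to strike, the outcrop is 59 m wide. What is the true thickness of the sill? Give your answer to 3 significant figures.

True thickness t = w · sin(dip) = 59 × sin 60°
t = 59 × 0.8660 = 51.095 m

51.1 m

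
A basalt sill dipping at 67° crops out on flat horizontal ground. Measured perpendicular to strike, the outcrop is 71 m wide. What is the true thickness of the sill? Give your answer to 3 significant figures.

65.4 m

True thickness t = w · sin(dip) = 71 × sin 67°
t = 71 × 0.9205 = 65.356 m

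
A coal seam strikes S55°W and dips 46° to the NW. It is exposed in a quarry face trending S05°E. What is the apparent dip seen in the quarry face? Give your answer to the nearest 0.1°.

The strike is S55°W and the section trends S05°E; the acute angle between them is β = 60°.
tan(apparent dip) = tan 46° · sin 60° = 0.8968
α = arctan(0.8968) = 41.89°

41.9°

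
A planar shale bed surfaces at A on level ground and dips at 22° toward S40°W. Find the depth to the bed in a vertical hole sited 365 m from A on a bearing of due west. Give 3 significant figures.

94.8 m

The hole lies 50° from the dip direction, so the down-dip offset is 365 × cos 50° = 234.62 m.
Depth = down-dip offset × tan(dip) = 234.62 × tan 22° = 234.62 × 0.4040
Depth = 94.79 m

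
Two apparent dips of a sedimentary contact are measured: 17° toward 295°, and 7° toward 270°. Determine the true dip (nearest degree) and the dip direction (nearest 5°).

true dip 25°, dip direction 345°

The two traces are lines in the plane: v₁ = (sin 295°·cos 17°, cos 295°·cos 17°, −sin 17°), v₂ = (sin 270°·cos 7°, cos 270°·cos 7°, −sin 7°).
n = v₁ × v₂ = (-0.049, 0.185, 0.401) (taken with n_z > 0).
tan δ = √(n_x²+n_y²)/n_z = 0.191/0.401, so δ = 25.5°.
Dip direction = atan2(-0.049, 0.185) = 345° (azimuth of n's horizontal projection).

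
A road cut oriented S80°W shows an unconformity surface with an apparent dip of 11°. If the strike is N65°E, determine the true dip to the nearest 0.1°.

The section is 15° from the strike.
tan(true dip) = tan 11° / sin 15° = 0.7510
true dip = arctan 0.7510 = 36.91°

36.9°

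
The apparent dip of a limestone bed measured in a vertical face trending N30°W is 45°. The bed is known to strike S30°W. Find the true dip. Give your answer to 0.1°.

49.1°

β = acute angle between strike S30°W and section N30°W = 60°.
tan δ = tan α / sin β = tan 45° / sin 60° = 1.0000 / 0.8660 = 1.1547
δ = arctan(1.1547) = 49.11°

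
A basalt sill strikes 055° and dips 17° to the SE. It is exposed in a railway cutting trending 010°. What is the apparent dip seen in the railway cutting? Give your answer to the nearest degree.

The strike is 055° and the section trends 010°; the acute angle between them is β = 45°.
tan(apparent dip) = tan 17° · sin 45° = 0.2162
apparent dip = arctan 0.2162 = 12.20°

12°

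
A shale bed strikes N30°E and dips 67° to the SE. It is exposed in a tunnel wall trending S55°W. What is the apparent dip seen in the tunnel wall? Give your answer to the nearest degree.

The strike is N30°E and the section trends S55°W; the acute angle between them is β = 25°.
tan(apparent dip) = tan 67° · sin 25° = 0.9956
apparent dip = arctan 0.9956 = 44.87°

45°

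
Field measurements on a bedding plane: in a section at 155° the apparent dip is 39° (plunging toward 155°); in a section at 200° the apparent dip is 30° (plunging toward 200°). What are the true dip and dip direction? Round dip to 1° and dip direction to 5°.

Each apparent-dip line lies in the plane. As unit vectors (x east, y north, z up), v₁ plunges 39°→155° and v₂ plunges 30°→200°.
The plane normal is n = v₁ × v₂ ∝ (0.160, -0.351, 0.476).
True dip = arccos(n_z / |n|) = arccos(0.7771) = 39.0°.
The horizontal component of n points toward azimuth atan2(n_x, n_y) = 155°, the dip direction.

true dip 39°, dip direction 155°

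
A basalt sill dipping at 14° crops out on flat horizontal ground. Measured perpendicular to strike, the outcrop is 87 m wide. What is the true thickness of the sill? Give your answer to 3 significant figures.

True thickness t = w · sin(dip) = 87 × sin 14°
t = 87 × 0.2419 = 21.047 m

21.0 m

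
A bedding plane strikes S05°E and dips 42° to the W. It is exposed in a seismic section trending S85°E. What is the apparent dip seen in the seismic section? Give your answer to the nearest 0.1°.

41.6°

Angle between strike (S05°E) and section (S85°E): β = 80°.
tan(apparent dip) = tan 42° · sin 80° = 0.8867
α = arctan(0.8867) = 41.56°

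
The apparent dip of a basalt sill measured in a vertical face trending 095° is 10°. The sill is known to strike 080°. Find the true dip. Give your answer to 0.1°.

34.3°

β = acute angle between strike 080° and section 095° = 15°.
tan δ = tan α / sin β = tan 10° / sin 15° = 0.1763 / 0.2588 = 0.6813
δ = arctan(0.6813) = 34.27°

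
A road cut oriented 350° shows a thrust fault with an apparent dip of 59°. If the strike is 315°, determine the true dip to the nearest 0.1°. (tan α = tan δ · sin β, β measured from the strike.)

The section is 35° from the strike.
tan(true dip) = tan 59° / sin 35° = 2.9016
δ = arctan(2.9016) = 70.98°

71.0°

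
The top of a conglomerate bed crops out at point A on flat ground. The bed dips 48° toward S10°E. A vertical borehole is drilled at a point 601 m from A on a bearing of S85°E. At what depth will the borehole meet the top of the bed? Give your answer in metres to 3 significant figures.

173 m

The hole lies 75° from the dip direction, so the down-dip offset is 601 × cos 75° = 155.55 m.
Depth = down-dip offset × tan(dip) = 155.55 × tan 48° = 155.55 × 1.1106
Depth = 172.76 m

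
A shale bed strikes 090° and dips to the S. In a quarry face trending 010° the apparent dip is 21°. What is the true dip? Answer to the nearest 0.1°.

The section is 80° from the strike.
tan δ = tan α / sin β = tan 21° / sin 80° = 0.3839 / 0.9848 = 0.3898
true dip = arctan 0.3898 = 21.30°

21.3°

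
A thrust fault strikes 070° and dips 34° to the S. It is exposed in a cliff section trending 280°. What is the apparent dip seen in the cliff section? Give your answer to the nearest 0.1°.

Angle between strike (070°) and section (280°): β = 30°.
tan α = tan 34° × sin 30° = 0.6745 × 0.5000 = 0.3373
apparent dip = arctan 0.3373 = 18.64°

18.6°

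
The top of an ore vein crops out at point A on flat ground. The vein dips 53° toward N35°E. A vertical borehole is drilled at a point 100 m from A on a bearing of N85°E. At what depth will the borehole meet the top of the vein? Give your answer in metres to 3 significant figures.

85.3 m

The hole lies 50° from the dip direction, so the down-dip offset is 100 × cos 50° = 64.28 m.
Depth = down-dip offset × tan(dip) = 64.28 × tan 53° = 64.28 × 1.3270
Depth = 85.30 m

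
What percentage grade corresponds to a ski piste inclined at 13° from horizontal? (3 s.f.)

grade % = 100 × tan 13° = 100 × 0.2309

23.1%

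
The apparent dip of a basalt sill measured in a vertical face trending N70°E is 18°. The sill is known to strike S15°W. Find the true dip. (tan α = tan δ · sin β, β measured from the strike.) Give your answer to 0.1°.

β = acute angle between strike S15°W and section N70°E = 55°.
tan(true dip) = tan 18° / sin 55° = 0.3967
δ = arctan(0.3967) = 21.64°

21.6°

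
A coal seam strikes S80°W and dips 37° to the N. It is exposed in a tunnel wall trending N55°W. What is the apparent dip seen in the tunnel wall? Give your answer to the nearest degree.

The section lies 45° from the strike.
tan(apparent dip) = tan 37° · sin 45° = 0.5328
α = arctan(0.5328) = 28.05°

28°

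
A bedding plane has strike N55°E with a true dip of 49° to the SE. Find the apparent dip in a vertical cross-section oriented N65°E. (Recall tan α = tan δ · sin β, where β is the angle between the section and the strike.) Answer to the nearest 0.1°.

11.3°

Angle between strike (N55°E) and section (N65°E): β = 10°.
tan(apparent dip) = tan 49° · sin 10° = 0.1998
apparent dip = arctan 0.1998 = 11.30°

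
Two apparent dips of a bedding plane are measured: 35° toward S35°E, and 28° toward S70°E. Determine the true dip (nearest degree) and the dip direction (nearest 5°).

true dip 35°, dip direction 150°

Represent each trace as a vector plunging at its apparent dip toward its trend (east-north-up frame): v₁ = (0.470, -0.671, -0.574), v₂ = (0.830, -0.302, -0.469).
n = v₁ × v₂ = (0.142, -0.255, 0.415) (taken with n_z > 0).
Dip δ = arctan(|n_h|/n_z) = arctan(0.292/0.415) = 35.1°.
Dip direction = azimuth of (n_x, n_y) = atan2(0.142, -0.255) = 151°.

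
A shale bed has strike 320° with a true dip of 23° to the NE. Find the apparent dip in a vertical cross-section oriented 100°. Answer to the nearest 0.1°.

Angle between strike (320°) and section (100°): β = 40°.
tan(apparent dip) = tan 23° · sin 40° = 0.2728
α = arctan(0.2728) = 15.26°

15.3°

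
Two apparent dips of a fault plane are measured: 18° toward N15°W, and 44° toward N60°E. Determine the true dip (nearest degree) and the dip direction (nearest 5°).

The two traces are lines in the plane: v₁ = (sin 345°·cos 18°, cos 345°·cos 18°, −sin 18°), v₂ = (sin 60°·cos 44°, cos 60°·cos 44°, −sin 44°).
n = v₁ × v₂ = (0.527, 0.363, 0.661) (taken with n_z > 0).
tan δ = √(n_x²+n_y²)/n_z = 0.640/0.661, so δ = 44.1°.
Dip direction = azimuth of (n_x, n_y) = atan2(0.527, 0.363) = 55°.

true dip 44°, dip direction 055°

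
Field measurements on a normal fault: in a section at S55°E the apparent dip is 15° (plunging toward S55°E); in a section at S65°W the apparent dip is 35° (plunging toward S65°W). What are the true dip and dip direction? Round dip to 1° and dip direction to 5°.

true dip 45°, dip direction 200°

Represent each trace as a vector plunging at its apparent dip toward its trend (east-north-up frame): v₁ = (0.791, -0.554, -0.259), v₂ = (-0.742, -0.346, -0.574).
Cross product v₁ × v₂ gives the pole to the plane: n ∝ (-0.228, -0.646, 0.685).
Dip δ = arctan(|n_h|/n_z) = arctan(0.685/0.685) = 45.0°.
Dip direction = atan2(-0.228, -0.646) = 199° (azimuth of n's horizontal projection).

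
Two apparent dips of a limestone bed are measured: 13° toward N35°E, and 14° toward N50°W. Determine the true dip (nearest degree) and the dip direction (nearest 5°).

true dip 18°, dip direction 350°

The two traces are lines in the plane: v₁ = (sin 35°·cos 13°, cos 35°·cos 13°, −sin 13°), v₂ = (sin 310°·cos 14°, cos 310°·cos 14°, −sin 14°).
Cross product v₁ × v₂ gives the pole to the plane: n ∝ (-0.053, 0.302, 0.942).
True dip = arccos(n_z / |n|) = arccos(0.9508) = 18.1°.
Dip direction = atan2(-0.053, 0.302) = 350° (azimuth of n's horizontal projection).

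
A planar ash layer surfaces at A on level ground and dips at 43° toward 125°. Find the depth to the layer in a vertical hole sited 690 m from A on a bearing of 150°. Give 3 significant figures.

583 m

The hole lies 25° from the dip direction, so the down-dip offset is 690 × cos 25° = 625.35 m.
Depth = down-dip offset × tan(dip) = 625.35 × tan 43° = 625.35 × 0.9325
Depth = 583.15 m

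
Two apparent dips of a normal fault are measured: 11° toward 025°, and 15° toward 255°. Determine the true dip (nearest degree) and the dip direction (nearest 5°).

Represent each trace as a vector plunging at its apparent dip toward its trend (east-north-up frame): v₁ = (0.415, 0.890, -0.191), v₂ = (-0.933, -0.250, -0.259).
Cross product v₁ × v₂ gives the pole to the plane: n ∝ (-0.278, 0.285, 0.726).
Dip δ = arctan(|n_h|/n_z) = arctan(0.398/0.726) = 28.7°.
The horizontal component of n points toward azimuth atan2(n_x, n_y) = 316°, the dip direction.

true dip 29°, dip direction 315°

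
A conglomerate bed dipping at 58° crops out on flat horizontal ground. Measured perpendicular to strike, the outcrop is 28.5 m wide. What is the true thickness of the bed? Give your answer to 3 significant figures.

True thickness t = w · sin(dip) = 28.5 × sin 58°
t = 28.5 × 0.8480 = 24.169 m

24.2 m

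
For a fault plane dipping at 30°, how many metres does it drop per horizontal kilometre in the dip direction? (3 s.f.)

577 m

drop per km = 1000 × tan 30° = 1000 × 0.5774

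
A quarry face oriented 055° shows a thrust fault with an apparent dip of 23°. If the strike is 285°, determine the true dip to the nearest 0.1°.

29.0°

The section is 50° from the strike.
tan(true dip) = tan 23° / sin 50° = 0.5541
δ = arctan(0.5541) = 28.99°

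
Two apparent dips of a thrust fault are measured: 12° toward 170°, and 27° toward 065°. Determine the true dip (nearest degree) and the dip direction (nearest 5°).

Each apparent-dip line lies in the plane. As unit vectors (x east, y north, z up), v₁ plunges 12°→170° and v₂ plunges 27°→065°.
Cross product v₁ × v₂ gives the pole to the plane: n ∝ (0.516, -0.091, 0.842).
Dip δ = arctan(|n_h|/n_z) = arctan(0.524/0.842) = 31.9°.
Dip direction = atan2(0.516, -0.091) = 100° (azimuth of n's horizontal projection).

true dip 32°, dip direction 100°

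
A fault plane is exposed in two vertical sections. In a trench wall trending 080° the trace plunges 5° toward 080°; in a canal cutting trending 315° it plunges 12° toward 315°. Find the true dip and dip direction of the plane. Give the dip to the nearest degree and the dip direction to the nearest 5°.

true dip 18°, dip direction 005°

Each apparent-dip line lies in the plane. As unit vectors (x east, y north, z up), v₁ plunges 5°→080° and v₂ plunges 12°→315°.
Cross product v₁ × v₂ gives the pole to the plane: n ∝ (0.024, 0.264, 0.798).
Dip δ = arctan(|n_h|/n_z) = arctan(0.265/0.798) = 18.4°.
The horizontal component of n points toward azimuth atan2(n_x, n_y) = 5°, the dip direction.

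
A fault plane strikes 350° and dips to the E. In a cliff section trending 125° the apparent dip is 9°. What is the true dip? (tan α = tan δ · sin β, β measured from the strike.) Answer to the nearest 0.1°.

12.6°

The section is 45° from the strike.
tan(true dip) = tan 9° / sin 45° = 0.2240
true dip = arctan 0.2240 = 12.63°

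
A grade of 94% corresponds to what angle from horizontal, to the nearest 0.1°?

43.2°

tan θ = 94/100 = 0.9400
θ = arctan(0.9400) = 43.23°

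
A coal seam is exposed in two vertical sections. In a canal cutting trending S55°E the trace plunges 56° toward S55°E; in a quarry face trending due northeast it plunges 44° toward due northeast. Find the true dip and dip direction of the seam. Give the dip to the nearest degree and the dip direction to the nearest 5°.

Represent each trace as a vector plunging at its apparent dip toward its trend (east-north-up frame): v₁ = (0.458, -0.321, -0.829), v₂ = (0.509, 0.509, -0.695).
The plane normal is n = v₁ × v₂ ∝ (0.644, -0.103, 0.396).
Dip δ = arctan(|n_h|/n_z) = arctan(0.653/0.396) = 58.7°.
Dip direction = atan2(0.644, -0.103) = 99° (azimuth of n's horizontal projection).

true dip 59°, dip direction 100°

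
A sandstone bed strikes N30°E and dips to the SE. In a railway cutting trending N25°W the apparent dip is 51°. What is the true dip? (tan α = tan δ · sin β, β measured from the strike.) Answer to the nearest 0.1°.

β = acute angle between strike N30°E and section N25°W = 55°.
tan δ = tan α / sin β = tan 51° / sin 55° = 1.2349 / 0.8192 = 1.5075
true dip = arctan 1.5075 = 56.44°

56.4°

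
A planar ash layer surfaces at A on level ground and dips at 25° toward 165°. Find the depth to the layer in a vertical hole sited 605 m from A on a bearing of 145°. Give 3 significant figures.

The hole lies 20° from the dip direction, so the down-dip offset is 605 × cos 20° = 568.51 m.
Depth = down-dip offset × tan(dip) = 568.51 × tan 25° = 568.51 × 0.4663
Depth = 265.10 m

265 m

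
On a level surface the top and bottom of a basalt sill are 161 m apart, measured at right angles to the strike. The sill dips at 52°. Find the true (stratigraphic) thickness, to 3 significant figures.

127 m

True thickness t = w · sin(dip) = 161 × sin 52°
t = 161 × 0.7880 = 126.870 m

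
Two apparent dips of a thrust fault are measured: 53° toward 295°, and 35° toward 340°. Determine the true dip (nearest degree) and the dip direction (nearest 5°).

true dip 54°, dip direction 280°

Each apparent-dip line lies in the plane. As unit vectors (x east, y north, z up), v₁ plunges 53°→295° and v₂ plunges 35°→340°.
The plane normal is n = v₁ × v₂ ∝ (-0.469, 0.089, 0.349).
True dip = arccos(n_z / |n|) = arccos(0.5898) = 53.9°.
The horizontal component of n points toward azimuth atan2(n_x, n_y) = 281°, the dip direction.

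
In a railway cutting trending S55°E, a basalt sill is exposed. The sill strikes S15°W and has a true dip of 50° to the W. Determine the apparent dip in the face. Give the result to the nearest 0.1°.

48.2°

Angle between strike (S15°W) and section (S55°E): β = 70°.
tan α = tan 50° × sin 70° = 1.1918 × 0.9397 = 1.1199
apparent dip = arctan 1.1199 = 48.24°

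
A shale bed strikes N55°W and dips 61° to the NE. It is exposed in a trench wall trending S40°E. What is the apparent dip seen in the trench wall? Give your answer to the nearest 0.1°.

Angle between strike (N55°W) and section (S40°E): β = 15°.
tan α = tan 61° × sin 15° = 1.8040 × 0.2588 = 0.4669
α = arctan(0.4669) = 25.03°

25.0°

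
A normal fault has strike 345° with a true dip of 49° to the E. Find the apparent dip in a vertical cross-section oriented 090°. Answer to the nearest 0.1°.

48.0°

The strike is 345° and the section trends 090°; the acute angle between them is β = 75°.
tan(apparent dip) = tan 49° · sin 75° = 1.1112
α = arctan(1.1112) = 48.01°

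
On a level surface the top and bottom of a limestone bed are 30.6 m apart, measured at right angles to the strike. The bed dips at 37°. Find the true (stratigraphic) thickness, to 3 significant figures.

18.4 m

True thickness t = w · sin(dip) = 30.6 × sin 37°
t = 30.6 × 0.6018 = 18.416 m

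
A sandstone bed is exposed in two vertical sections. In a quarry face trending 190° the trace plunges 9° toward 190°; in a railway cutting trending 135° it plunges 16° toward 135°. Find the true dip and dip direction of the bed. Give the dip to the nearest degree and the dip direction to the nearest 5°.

true dip 16°, dip direction 135°

Represent each trace as a vector plunging at its apparent dip toward its trend (east-north-up frame): v₁ = (-0.172, -0.973, -0.156), v₂ = (0.680, -0.680, -0.276).
n = v₁ × v₂ = (0.162, -0.154, 0.778) (taken with n_z > 0).
Dip δ = arctan(|n_h|/n_z) = arctan(0.223/0.778) = 16.0°.
The horizontal component of n points toward azimuth atan2(n_x, n_y) = 134°, the dip direction.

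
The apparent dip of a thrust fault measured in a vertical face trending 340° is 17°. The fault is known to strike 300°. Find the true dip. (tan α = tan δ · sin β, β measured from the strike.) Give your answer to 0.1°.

25.4°

β = acute angle between strike 300° and section 340° = 40°.
tan δ = tan α / sin β = tan 17° / sin 40° = 0.3057 / 0.6428 = 0.4756
true dip = arctan 0.4756 = 25.44°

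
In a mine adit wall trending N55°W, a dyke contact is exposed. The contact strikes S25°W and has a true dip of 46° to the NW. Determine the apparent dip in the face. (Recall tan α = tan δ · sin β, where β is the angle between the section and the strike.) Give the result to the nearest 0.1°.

45.6°

Angle between strike (S25°W) and section (N55°W): β = 80°.
tan α = tan 46° × sin 80° = 1.0355 × 0.9848 = 1.0198
α = arctan(1.0198) = 45.56°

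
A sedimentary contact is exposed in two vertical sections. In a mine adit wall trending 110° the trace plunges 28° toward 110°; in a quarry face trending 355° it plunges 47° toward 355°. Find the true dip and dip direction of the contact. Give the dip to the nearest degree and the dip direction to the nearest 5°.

true dip 57°, dip direction 040°

The two traces are lines in the plane: v₁ = (sin 110°·cos 28°, cos 110°·cos 28°, −sin 28°), v₂ = (sin 355°·cos 47°, cos 355°·cos 47°, −sin 47°).
Cross product v₁ × v₂ gives the pole to the plane: n ∝ (0.540, 0.635, 0.546).
True dip = arccos(n_z / |n|) = arccos(0.5479) = 56.8°.
The horizontal component of n points toward azimuth atan2(n_x, n_y) = 40°, the dip direction.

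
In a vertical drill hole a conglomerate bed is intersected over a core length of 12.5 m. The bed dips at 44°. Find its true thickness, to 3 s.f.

8.99 m

True thickness t = h · cos(dip) = 12.5 × cos 44°
t = 12.5 × 0.7193 = 8.992 m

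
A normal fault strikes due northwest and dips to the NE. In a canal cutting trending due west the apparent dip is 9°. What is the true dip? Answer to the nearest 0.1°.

β = acute angle between strike due northwest and section due west = 45°.
tan(true dip) = tan 9° / sin 45° = 0.2240
δ = arctan(0.2240) = 12.63°

12.6°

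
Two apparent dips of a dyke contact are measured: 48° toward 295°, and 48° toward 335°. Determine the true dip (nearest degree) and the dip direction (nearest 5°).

true dip 50°, dip direction 315°

Represent each trace as a vector plunging at its apparent dip toward its trend (east-north-up frame): v₁ = (-0.606, 0.283, -0.743), v₂ = (-0.283, 0.606, -0.743).
Cross product v₁ × v₂ gives the pole to the plane: n ∝ (-0.241, 0.241, 0.288).
tan δ = √(n_x²+n_y²)/n_z = 0.340/0.288, so δ = 49.8°.
Dip direction = atan2(-0.241, 0.241) = 315° (azimuth of n's horizontal projection).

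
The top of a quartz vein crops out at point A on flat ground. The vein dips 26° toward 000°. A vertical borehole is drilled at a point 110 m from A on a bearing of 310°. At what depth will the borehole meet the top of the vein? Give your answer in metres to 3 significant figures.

34.5 m

The hole lies 50° from the dip direction, so the down-dip offset is 110 × cos 50° = 70.71 m.
Depth = down-dip offset × tan(dip) = 70.71 × tan 26° = 70.71 × 0.4877
Depth = 34.49 m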